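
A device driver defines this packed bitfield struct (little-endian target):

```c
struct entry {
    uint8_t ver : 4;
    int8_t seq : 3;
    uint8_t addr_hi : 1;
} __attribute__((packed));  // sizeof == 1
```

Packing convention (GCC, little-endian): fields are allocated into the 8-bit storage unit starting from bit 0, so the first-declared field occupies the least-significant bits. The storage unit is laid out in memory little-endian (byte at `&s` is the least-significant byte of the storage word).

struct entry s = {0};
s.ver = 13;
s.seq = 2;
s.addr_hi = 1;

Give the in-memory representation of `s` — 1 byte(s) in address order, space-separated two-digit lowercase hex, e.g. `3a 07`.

ver (4b) val=13 bits=0xd at bit 0: 0x0d
seq (3b) val=2 bits=0x2 at bit 4: 0x2d
addr_hi (1b) val=1 bits=0x1 at bit 7: 0xad
word = 0xad → little-endian bytes:
  [0]=0xad

ad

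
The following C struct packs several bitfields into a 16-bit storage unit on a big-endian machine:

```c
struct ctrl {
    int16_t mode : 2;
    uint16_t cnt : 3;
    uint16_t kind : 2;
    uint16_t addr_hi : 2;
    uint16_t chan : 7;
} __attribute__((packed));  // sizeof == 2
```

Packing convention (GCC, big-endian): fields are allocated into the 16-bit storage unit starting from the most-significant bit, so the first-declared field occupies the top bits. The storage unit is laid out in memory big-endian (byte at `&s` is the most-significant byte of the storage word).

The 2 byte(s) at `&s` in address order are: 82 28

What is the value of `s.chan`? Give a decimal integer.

[0]=0x82 [1]=0x28 (big-endian) → word 0x8228
mode:2 @ bit 14 → (0x8228>>14)&0x3 = 0x2
cnt:3 @ bit 11 → (0x8228>>11)&0x7 = 0x0
kind:2 @ bit 9 → (0x8228>>9)&0x3 = 0x1
addr_hi:2 @ bit 7 → (0x8228>>7)&0x3 = 0x0
chan:7 @ bit 0 → (0x8228>>0)&0x7f = 0x28  ←

40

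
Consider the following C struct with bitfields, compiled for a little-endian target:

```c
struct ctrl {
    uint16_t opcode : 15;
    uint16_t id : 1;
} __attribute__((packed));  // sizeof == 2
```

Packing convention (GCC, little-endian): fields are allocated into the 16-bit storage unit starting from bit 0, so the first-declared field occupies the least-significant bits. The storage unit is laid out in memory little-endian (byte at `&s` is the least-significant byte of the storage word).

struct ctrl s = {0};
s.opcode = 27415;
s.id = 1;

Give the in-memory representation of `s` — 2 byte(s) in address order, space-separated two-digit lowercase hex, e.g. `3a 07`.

17 eb

[0+:15] opcode=27415 & 0x7fff = 0x6b17; word=0x6b17
[15+:1] id=1 & 0x1 = 0x1; word=0xeb17
word = 0xeb17 → little-endian bytes:
  [0]=0x17  [1]=0xeb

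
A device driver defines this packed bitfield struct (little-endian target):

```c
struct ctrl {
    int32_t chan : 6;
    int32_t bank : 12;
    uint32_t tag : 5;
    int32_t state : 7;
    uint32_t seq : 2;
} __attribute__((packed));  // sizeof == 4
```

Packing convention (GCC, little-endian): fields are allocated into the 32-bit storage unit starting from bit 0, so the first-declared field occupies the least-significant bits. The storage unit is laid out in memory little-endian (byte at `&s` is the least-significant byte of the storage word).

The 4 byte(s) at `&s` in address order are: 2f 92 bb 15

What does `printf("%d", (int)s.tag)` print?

14

[0]=0x2f [1]=0x92 [2]=0xbb [3]=0x15 (little-endian) → word 0x15bb922f
chan:6 @ bit 0 → (0x15bb922f>>0)&0x3f = 0x2f
bank:12 @ bit 6 → (0x15bb922f>>6)&0xfff = 0xe48
tag:5 @ bit 18 → (0x15bb922f>>18)&0x1f = 0xe  ←
state:7 @ bit 23 → (0x15bb922f>>23)&0x7f = 0x2b
seq:2 @ bit 30 → (0x15bb922f>>30)&0x3 = 0x0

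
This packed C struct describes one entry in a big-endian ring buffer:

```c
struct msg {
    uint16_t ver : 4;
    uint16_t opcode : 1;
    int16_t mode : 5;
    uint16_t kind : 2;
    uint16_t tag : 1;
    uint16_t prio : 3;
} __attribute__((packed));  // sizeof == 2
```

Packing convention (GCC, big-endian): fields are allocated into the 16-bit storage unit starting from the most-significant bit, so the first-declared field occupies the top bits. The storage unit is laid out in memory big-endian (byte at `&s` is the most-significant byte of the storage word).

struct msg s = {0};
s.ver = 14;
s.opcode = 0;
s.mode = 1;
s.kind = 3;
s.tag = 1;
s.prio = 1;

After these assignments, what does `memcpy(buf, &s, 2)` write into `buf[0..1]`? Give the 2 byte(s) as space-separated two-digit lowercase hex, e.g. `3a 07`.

[12+:4] ver=14 & 0xf = 0xe; word=0xe000
[11+:1] opcode=0 & 0x1 = 0x0; word=0xe000
[6+:5] mode=1 & 0x1f = 0x1; word=0xe040
[4+:2] kind=3 & 0x3 = 0x3; word=0xe070
[3+:1] tag=1 & 0x1 = 0x1; word=0xe078
[0+:3] prio=1 & 0x7 = 0x1; word=0xe079
word = 0xe079 → big-endian bytes:
  [0]=0xe0  [1]=0x79

e0 79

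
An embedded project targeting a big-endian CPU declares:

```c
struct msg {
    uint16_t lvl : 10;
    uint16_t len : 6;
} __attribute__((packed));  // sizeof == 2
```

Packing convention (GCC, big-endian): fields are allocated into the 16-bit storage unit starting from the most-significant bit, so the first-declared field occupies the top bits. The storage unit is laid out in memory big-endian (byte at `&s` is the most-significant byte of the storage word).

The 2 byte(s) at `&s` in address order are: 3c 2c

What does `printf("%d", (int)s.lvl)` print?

240

[0]=0x3c [1]=0x2c (big-endian) → word 0x3c2c
lvl:10 @ bit 6 → (0x3c2c>>6)&0x3ff = 0xf0  ←
len:6 @ bit 0 → (0x3c2c>>0)&0x3f = 0x2c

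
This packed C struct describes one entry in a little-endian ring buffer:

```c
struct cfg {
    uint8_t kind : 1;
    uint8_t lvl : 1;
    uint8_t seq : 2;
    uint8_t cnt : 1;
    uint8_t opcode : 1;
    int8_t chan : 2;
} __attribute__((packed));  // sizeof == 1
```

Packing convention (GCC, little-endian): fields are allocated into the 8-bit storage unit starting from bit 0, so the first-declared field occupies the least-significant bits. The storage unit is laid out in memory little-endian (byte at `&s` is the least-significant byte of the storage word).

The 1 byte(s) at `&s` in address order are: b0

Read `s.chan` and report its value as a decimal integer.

[0]=0xb0 (little-endian) → word 0xb0
kind:1 @ bit 0 → (0xb0>>0)&0x1 = 0x0
lvl:1 @ bit 1 → (0xb0>>1)&0x1 = 0x0
seq:2 @ bit 2 → (0xb0>>2)&0x3 = 0x0
cnt:1 @ bit 4 → (0xb0>>4)&0x1 = 0x1
opcode:1 @ bit 5 → (0xb0>>5)&0x1 = 0x1
chan:2 @ bit 6 → (0xb0>>6)&0x3 = 0x2  ←
chan signed 2b, MSB=1: 2 - 4 = -2

-2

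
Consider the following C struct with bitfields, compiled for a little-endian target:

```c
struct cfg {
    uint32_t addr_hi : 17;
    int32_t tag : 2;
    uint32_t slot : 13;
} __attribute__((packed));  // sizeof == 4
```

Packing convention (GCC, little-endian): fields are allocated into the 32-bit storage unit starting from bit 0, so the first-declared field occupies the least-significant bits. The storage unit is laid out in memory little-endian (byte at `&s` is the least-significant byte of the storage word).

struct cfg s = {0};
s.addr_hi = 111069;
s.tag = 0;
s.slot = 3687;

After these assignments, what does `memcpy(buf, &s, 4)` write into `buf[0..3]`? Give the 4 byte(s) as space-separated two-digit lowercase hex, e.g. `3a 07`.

dd b1 39 73

addr_hi:17 = 111069 → 0x1b1dd << 0 → word 0x0001b1dd
tag:2 = 0 → 0x0 << 17 → word 0x0001b1dd
slot:13 = 3687 → 0xe67 << 19 → word 0x7339b1dd
word = 0x7339b1dd → little-endian bytes:
  [0]=0xdd  [1]=0xb1  [2]=0x39  [3]=0x73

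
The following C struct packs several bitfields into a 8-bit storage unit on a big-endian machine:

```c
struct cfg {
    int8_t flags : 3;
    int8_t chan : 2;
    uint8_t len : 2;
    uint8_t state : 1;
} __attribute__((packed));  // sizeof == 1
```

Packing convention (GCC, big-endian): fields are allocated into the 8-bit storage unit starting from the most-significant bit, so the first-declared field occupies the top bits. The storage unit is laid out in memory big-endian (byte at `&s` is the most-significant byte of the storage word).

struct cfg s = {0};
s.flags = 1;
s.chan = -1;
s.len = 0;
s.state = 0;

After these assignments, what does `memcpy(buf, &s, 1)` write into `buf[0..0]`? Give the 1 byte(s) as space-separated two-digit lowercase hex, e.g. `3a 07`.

flags:3 = 1 → 0x1 << 5 → word 0x20
chan:2 = -1 → 0x3 << 3 → word 0x38
len:2 = 0 → 0x0 << 1 → word 0x38
state:1 = 0 → 0x0 << 0 → word 0x38
word = 0x38 → big-endian bytes:
  [0]=0x38

38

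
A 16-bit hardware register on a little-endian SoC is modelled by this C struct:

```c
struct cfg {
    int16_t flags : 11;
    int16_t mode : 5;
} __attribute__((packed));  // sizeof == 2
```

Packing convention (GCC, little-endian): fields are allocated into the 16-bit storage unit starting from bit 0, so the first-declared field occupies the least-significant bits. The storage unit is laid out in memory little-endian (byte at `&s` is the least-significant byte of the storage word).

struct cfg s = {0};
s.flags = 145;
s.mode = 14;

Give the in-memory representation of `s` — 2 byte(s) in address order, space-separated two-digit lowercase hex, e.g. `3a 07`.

flags (11b) val=145 bits=0x91 at bit 0: 0x0091
mode (5b) val=14 bits=0xe at bit 11: 0x7091
word = 0x7091 → little-endian bytes:
  [0]=0x91  [1]=0x70

91 70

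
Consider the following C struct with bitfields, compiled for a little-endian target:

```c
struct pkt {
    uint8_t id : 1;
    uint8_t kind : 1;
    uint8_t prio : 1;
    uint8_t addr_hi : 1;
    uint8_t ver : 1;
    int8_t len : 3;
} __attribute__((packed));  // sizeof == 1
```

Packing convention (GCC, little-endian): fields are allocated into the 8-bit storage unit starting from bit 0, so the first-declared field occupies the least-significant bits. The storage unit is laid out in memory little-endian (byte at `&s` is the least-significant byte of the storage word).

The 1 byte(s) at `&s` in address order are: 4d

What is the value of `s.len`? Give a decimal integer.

2

[0]=0x4d (little-endian) → word 0x4d
id [0+:1] = (word>>0) & 0x1 = 1
kind [1+:1] = (word>>1) & 0x1 = 0
prio [2+:1] = (word>>2) & 0x1 = 1
addr_hi [3+:1] = (word>>3) & 0x1 = 1
ver [4+:1] = (word>>4) & 0x1 = 0
len [5+:3] = (word>>5) & 0x7 = 2  ←
len signed 3b, MSB=0: value = 2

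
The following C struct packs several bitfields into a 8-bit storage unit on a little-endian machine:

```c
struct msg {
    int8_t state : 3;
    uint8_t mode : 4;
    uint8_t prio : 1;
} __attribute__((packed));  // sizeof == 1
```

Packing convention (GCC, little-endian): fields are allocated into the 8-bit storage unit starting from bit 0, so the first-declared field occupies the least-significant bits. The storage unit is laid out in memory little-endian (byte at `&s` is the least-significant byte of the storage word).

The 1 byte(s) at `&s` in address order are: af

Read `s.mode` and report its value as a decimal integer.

[0]=0xaf (little-endian) → word 0xaf
state:3 @ bit 0 → (0xaf>>0)&0x7 = 0x7
mode:4 @ bit 3 → (0xaf>>3)&0xf = 0x5  ←
prio:1 @ bit 7 → (0xaf>>7)&0x1 = 0x1

5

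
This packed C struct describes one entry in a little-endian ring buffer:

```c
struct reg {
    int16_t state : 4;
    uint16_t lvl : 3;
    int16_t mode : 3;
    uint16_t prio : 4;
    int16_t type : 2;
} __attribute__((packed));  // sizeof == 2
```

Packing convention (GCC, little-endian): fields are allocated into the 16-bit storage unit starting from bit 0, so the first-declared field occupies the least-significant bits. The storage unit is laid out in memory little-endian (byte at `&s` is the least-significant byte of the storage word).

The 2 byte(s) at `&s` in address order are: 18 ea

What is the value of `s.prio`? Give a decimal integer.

[0]=0x18 [1]=0xea (little-endian) → word 0xea18
state:4 @ bit 0 → (0xea18>>0)&0xf = 0x8
lvl:3 @ bit 4 → (0xea18>>4)&0x7 = 0x1
mode:3 @ bit 7 → (0xea18>>7)&0x7 = 0x4
prio:4 @ bit 10 → (0xea18>>10)&0xf = 0xa  ←
type:2 @ bit 14 → (0xea18>>14)&0x3 = 0x3

10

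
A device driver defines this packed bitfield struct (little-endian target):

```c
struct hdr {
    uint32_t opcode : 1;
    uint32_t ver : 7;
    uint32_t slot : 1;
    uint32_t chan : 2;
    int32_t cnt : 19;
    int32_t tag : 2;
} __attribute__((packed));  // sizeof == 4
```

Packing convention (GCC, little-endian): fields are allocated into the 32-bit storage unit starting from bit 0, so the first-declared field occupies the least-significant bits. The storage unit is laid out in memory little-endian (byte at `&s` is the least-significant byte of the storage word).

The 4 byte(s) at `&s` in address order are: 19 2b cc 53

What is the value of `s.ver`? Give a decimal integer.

[0]=0x19 [1]=0x2b [2]=0xcc [3]=0x53 (little-endian) → word 0x53cc2b19
opcode [0+:1] = (word>>0) & 0x1 = 1
ver [1+:7] = (word>>1) & 0x7f = 12  ←
slot [8+:1] = (word>>8) & 0x1 = 1
chan [9+:2] = (word>>9) & 0x3 = 1
cnt [11+:19] = (word>>11) & 0x7ffff = 162181
tag [30+:2] = (word>>30) & 0x3 = 1

12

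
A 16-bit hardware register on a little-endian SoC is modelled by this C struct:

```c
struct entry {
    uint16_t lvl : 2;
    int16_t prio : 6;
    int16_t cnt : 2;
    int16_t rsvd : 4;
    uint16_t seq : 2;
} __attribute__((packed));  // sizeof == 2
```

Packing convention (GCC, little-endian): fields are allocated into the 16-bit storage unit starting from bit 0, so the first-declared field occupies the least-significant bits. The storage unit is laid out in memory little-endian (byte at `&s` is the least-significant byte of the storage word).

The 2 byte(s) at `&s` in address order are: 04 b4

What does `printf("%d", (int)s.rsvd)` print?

-3

[0]=0x04 [1]=0xb4 (little-endian) → word 0xb404
lvl:2 @ bit 0 → (0xb404>>0)&0x3 = 0x0
prio:6 @ bit 2 → (0xb404>>2)&0x3f = 0x1
cnt:2 @ bit 8 → (0xb404>>8)&0x3 = 0x0
rsvd:4 @ bit 10 → (0xb404>>10)&0xf = 0xd  ←
seq:2 @ bit 14 → (0xb404>>14)&0x3 = 0x2
rsvd signed 4b, MSB=1: 13 - 16 = -3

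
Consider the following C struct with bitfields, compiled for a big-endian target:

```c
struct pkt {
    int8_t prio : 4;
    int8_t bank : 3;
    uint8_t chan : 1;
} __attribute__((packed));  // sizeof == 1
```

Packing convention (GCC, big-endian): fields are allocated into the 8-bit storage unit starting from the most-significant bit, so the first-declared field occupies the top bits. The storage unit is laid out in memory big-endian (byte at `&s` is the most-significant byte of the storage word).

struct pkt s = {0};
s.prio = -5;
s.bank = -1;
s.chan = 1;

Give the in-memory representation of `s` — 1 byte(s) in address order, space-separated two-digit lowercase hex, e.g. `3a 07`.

[4+:4] prio=-5 & 0xf = 0xb; word=0xb0
[1+:3] bank=-1 & 0x7 = 0x7; word=0xbe
[0+:1] chan=1 & 0x1 = 0x1; word=0xbf
word = 0xbf → big-endian bytes:
  [0]=0xbf

bf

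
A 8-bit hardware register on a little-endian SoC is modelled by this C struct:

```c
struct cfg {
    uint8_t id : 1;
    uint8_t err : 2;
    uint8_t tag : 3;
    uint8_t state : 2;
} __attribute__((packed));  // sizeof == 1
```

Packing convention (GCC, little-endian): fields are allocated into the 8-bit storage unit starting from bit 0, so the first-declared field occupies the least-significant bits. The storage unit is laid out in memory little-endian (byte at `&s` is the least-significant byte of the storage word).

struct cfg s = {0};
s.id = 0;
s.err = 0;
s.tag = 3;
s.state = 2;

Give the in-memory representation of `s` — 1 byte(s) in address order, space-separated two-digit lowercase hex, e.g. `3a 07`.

id:1 = 0 → 0x0 << 0 → word 0x00
err:2 = 0 → 0x0 << 1 → word 0x00
tag:3 = 3 → 0x3 << 3 → word 0x18
state:2 = 2 → 0x2 << 6 → word 0x98
word = 0x98 → little-endian bytes:
  [0]=0x98

98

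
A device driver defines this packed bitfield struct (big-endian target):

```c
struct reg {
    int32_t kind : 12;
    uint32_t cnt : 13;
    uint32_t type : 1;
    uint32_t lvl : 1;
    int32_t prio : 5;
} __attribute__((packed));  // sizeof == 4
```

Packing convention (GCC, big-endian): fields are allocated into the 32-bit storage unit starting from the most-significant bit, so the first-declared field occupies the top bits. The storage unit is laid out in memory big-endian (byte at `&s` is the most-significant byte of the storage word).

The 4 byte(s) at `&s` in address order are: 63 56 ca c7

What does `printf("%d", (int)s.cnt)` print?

3477

[0]=0x63 [1]=0x56 [2]=0xca [3]=0xc7 (big-endian) → word 0x6356cac7
kind:12 @ bit 20 → (0x6356cac7>>20)&0xfff = 0x635
cnt:13 @ bit 7 → (0x6356cac7>>7)&0x1fff = 0xd95  ←
type:1 @ bit 6 → (0x6356cac7>>6)&0x1 = 0x1
lvl:1 @ bit 5 → (0x6356cac7>>5)&0x1 = 0x0
prio:5 @ bit 0 → (0x6356cac7>>0)&0x1f = 0x7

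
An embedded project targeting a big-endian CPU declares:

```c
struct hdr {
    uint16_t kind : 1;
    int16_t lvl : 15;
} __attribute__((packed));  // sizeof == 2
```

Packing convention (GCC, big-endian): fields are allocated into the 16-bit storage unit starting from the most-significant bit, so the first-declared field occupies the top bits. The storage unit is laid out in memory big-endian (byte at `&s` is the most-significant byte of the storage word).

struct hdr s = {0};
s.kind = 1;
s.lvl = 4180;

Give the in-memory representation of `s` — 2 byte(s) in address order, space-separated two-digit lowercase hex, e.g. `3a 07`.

[15+:1] kind=1 & 0x1 = 0x1; word=0x8000
[0+:15] lvl=4180 & 0x7fff = 0x1054; word=0x9054
word = 0x9054 → big-endian bytes:
  [0]=0x90  [1]=0x54

90 54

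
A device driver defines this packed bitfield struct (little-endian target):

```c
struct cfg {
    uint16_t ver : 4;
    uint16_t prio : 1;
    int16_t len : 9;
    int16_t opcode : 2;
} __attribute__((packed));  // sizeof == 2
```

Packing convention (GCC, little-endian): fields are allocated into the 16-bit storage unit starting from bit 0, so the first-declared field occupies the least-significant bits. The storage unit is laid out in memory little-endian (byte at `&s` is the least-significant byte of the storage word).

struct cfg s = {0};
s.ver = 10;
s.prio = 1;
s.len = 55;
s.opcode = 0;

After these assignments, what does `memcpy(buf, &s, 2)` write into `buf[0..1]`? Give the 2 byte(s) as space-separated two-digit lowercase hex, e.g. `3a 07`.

ver:4 = 10 → 0xa << 0 → word 0x000a
prio:1 = 1 → 0x1 << 4 → word 0x001a
len:9 = 55 → 0x37 << 5 → word 0x06fa
opcode:2 = 0 → 0x0 << 14 → word 0x06fa
word = 0x06fa → little-endian bytes:
  [0]=0xfa  [1]=0x06

fa 06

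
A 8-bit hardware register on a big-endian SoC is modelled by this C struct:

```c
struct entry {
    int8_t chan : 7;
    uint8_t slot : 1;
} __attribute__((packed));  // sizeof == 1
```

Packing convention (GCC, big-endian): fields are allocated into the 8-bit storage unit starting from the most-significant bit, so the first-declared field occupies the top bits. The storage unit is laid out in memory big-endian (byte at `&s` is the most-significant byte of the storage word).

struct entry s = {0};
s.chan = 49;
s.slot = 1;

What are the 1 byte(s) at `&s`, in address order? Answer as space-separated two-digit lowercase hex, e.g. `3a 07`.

[1+:7] chan=49 & 0x7f = 0x31; word=0x62
[0+:1] slot=1 & 0x1 = 0x1; word=0x63
word = 0x63 → big-endian bytes:
  [0]=0x63

63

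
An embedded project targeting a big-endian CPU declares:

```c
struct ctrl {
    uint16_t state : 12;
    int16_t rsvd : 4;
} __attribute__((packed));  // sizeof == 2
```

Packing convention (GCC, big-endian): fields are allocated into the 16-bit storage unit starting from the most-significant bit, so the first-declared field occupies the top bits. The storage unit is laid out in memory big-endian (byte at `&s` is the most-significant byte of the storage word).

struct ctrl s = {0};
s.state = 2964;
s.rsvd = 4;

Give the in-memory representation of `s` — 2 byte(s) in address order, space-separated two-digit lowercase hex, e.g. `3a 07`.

b9 44

state (12b) val=2964 bits=0xb94 at bit 4: 0xb940
rsvd (4b) val=4 bits=0x4 at bit 0: 0xb944
word = 0xb944 → big-endian bytes:
  [0]=0xb9  [1]=0x44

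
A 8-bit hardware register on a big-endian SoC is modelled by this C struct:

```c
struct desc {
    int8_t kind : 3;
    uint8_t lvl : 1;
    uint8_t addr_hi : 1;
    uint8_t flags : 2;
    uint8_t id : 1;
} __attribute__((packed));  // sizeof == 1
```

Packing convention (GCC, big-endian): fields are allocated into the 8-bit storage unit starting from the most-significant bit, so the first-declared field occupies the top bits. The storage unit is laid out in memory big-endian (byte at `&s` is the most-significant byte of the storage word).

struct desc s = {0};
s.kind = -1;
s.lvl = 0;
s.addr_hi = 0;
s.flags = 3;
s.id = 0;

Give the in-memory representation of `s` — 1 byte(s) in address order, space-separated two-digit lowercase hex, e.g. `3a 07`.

kind:3 = -1 → 0x7 << 5 → word 0xe0
lvl:1 = 0 → 0x0 << 4 → word 0xe0
addr_hi:1 = 0 → 0x0 << 3 → word 0xe0
flags:2 = 3 → 0x3 << 1 → word 0xe6
id:1 = 0 → 0x0 << 0 → word 0xe6
word = 0xe6 → big-endian bytes:
  [0]=0xe6

e6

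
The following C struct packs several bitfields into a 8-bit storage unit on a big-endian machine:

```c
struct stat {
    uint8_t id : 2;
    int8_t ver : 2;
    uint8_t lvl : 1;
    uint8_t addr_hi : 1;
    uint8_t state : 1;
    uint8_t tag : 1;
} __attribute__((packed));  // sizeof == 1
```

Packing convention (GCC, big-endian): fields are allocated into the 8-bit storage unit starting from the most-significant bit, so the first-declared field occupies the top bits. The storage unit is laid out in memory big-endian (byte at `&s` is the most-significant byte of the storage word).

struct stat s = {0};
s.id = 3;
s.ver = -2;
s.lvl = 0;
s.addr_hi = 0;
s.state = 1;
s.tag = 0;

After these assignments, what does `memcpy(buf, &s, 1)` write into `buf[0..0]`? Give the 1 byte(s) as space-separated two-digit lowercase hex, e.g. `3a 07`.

[6+:2] id=3 & 0x3 = 0x3; word=0xc0
[4+:2] ver=-2 & 0x3 = 0x2; word=0xe0
[3+:1] lvl=0 & 0x1 = 0x0; word=0xe0
[2+:1] addr_hi=0 & 0x1 = 0x0; word=0xe0
[1+:1] state=1 & 0x1 = 0x1; word=0xe2
[0+:1] tag=0 & 0x1 = 0x0; word=0xe2
word = 0xe2 → big-endian bytes:
  [0]=0xe2

e2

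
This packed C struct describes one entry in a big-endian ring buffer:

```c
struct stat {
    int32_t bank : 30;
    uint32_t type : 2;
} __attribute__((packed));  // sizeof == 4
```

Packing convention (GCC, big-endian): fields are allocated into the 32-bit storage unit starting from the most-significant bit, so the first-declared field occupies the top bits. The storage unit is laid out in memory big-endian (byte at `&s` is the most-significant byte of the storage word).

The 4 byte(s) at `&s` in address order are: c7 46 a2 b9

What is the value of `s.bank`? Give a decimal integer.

-237918034

[0]=0xc7 [1]=0x46 [2]=0xa2 [3]=0xb9 (big-endian) → word 0xc746a2b9
bank:30 @ bit 2 → (0xc746a2b9>>2)&0x3fffffff = 0x31d1a8ae  ←
type:2 @ bit 0 → (0xc746a2b9>>0)&0x3 = 0x1
bank signed 30b, MSB=1: 835823790 - 1073741824 = -237918034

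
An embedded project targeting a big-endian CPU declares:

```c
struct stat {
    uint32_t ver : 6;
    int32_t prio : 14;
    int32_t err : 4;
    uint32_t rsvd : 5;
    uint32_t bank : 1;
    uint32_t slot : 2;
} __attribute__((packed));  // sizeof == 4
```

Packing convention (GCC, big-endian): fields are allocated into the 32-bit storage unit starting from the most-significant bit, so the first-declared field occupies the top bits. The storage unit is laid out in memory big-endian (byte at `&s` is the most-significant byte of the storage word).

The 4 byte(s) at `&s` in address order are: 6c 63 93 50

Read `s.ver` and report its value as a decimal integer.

27

[0]=0x6c [1]=0x63 [2]=0x93 [3]=0x50 (big-endian) → word 0x6c639350
ver:6 @ bit 26 → (0x6c639350>>26)&0x3f = 0x1b  ←
prio:14 @ bit 12 → (0x6c639350>>12)&0x3fff = 0x639
err:4 @ bit 8 → (0x6c639350>>8)&0xf = 0x3
rsvd:5 @ bit 3 → (0x6c639350>>3)&0x1f = 0xa
bank:1 @ bit 2 → (0x6c639350>>2)&0x1 = 0x0
slot:2 @ bit 0 → (0x6c639350>>0)&0x3 = 0x0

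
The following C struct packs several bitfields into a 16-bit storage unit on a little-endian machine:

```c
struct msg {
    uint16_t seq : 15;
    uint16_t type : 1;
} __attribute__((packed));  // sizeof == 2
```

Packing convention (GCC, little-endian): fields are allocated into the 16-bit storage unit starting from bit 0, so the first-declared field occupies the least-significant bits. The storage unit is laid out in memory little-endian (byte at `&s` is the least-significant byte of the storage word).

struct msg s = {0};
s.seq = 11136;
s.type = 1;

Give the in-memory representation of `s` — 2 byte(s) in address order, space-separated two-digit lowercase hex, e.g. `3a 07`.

80 ab

[0+:15] seq=11136 & 0x7fff = 0x2b80; word=0x2b80
[15+:1] type=1 & 0x1 = 0x1; word=0xab80
word = 0xab80 → little-endian bytes:
  [0]=0x80  [1]=0xab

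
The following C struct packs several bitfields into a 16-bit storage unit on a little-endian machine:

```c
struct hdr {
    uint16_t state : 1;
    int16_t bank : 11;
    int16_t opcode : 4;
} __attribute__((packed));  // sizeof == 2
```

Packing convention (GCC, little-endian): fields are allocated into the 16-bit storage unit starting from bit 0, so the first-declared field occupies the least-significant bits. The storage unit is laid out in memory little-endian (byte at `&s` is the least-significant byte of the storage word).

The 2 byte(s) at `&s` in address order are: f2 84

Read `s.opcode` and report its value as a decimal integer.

[0]=0xf2 [1]=0x84 (little-endian) → word 0x84f2
state:1 @ bit 0 → (0x84f2>>0)&0x1 = 0x0
bank:11 @ bit 1 → (0x84f2>>1)&0x7ff = 0x279
opcode:4 @ bit 12 → (0x84f2>>12)&0xf = 0x8  ←
opcode signed 4b, MSB=1: 8 - 16 = -8

-8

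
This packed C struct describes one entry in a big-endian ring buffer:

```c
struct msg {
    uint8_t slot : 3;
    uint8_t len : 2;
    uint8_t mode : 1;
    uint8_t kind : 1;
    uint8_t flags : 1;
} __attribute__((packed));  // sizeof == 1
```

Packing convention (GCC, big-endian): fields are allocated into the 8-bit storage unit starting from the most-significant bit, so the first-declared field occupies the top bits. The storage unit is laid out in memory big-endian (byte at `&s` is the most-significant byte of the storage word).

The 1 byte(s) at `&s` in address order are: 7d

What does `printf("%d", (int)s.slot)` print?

[0]=0x7d (big-endian) → word 0x7d
slot:3 @ bit 5 → (0x7d>>5)&0x7 = 0x3  ←
len:2 @ bit 3 → (0x7d>>3)&0x3 = 0x3
mode:1 @ bit 2 → (0x7d>>2)&0x1 = 0x1
kind:1 @ bit 1 → (0x7d>>1)&0x1 = 0x0
flags:1 @ bit 0 → (0x7d>>0)&0x1 = 0x1

3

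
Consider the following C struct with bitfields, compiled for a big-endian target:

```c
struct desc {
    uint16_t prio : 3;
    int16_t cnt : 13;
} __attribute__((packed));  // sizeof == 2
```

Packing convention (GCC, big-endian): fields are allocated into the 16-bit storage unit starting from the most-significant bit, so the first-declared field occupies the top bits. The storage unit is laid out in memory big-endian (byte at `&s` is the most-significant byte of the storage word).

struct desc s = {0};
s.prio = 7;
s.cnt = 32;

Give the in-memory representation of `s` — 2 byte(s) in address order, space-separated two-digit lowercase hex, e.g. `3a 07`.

e0 20

prio (3b) val=7 bits=0x7 at bit 13: 0xe000
cnt (13b) val=32 bits=0x20 at bit 0: 0xe020
word = 0xe020 → big-endian bytes:
  [0]=0xe0  [1]=0x20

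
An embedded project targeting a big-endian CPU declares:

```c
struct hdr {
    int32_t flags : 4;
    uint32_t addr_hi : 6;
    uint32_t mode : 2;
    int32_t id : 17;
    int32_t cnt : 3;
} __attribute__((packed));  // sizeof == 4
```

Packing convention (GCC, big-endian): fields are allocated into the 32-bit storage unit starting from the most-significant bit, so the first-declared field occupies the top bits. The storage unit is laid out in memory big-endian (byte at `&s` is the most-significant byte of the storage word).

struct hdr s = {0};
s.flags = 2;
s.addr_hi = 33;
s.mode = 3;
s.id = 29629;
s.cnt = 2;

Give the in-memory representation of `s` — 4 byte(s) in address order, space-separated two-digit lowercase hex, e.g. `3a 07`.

flags:4 = 2 → 0x2 << 28 → word 0x20000000
addr_hi:6 = 33 → 0x21 << 22 → word 0x28400000
mode:2 = 3 → 0x3 << 20 → word 0x28700000
id:17 = 29629 → 0x73bd << 3 → word 0x28739de8
cnt:3 = 2 → 0x2 << 0 → word 0x28739dea
word = 0x28739dea → big-endian bytes:
  [0]=0x28  [1]=0x73  [2]=0x9d  [3]=0xea

28 73 9d ea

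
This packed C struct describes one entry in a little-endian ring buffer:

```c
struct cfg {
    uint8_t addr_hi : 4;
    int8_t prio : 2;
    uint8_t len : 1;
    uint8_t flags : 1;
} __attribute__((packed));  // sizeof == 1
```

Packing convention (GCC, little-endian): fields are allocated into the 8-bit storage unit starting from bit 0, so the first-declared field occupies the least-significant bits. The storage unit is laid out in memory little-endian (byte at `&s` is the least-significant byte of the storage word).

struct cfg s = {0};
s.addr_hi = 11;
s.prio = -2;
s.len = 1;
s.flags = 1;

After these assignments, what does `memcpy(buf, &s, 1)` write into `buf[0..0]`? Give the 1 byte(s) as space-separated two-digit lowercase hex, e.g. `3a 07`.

[0+:4] addr_hi=11 & 0xf = 0xb; word=0x0b
[4+:2] prio=-2 & 0x3 = 0x2; word=0x2b
[6+:1] len=1 & 0x1 = 0x1; word=0x6b
[7+:1] flags=1 & 0x1 = 0x1; word=0xeb
word = 0xeb → little-endian bytes:
  [0]=0xeb

eb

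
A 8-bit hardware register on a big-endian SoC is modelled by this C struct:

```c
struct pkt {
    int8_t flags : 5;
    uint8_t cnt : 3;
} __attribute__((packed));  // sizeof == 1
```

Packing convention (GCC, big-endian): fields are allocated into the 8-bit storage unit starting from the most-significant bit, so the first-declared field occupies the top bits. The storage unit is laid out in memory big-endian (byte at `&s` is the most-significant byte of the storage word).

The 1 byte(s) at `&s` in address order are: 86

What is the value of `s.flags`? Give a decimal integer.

-16

[0]=0x86 (big-endian) → word 0x86
flags:5 @ bit 3 → (0x86>>3)&0x1f = 0x10  ←
cnt:3 @ bit 0 → (0x86>>0)&0x7 = 0x6
flags signed 5b, MSB=1: 16 - 32 = -16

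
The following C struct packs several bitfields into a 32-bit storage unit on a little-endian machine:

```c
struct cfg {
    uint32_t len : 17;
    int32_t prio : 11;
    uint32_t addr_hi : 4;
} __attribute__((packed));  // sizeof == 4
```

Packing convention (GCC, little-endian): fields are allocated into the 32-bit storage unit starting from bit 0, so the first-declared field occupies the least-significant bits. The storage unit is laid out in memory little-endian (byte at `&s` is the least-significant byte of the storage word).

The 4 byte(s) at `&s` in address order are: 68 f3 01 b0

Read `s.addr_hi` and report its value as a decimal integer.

11

[0]=0x68 [1]=0xf3 [2]=0x01 [3]=0xb0 (little-endian) → word 0xb001f368
len:17 @ bit 0 → (0xb001f368>>0)&0x1ffff = 0x1f368
prio:11 @ bit 17 → (0xb001f368>>17)&0x7ff = 0x0
addr_hi:4 @ bit 28 → (0xb001f368>>28)&0xf = 0xb  ←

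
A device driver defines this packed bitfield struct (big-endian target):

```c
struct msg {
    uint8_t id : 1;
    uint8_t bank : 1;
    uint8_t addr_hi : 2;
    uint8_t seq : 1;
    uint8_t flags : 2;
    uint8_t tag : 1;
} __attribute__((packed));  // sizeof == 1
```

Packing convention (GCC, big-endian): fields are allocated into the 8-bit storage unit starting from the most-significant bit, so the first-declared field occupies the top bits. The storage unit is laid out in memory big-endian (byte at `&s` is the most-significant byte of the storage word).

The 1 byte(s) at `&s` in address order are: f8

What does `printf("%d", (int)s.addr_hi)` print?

[0]=0xf8 (big-endian) → word 0xf8
id [7+:1] = (word>>7) & 0x1 = 1
bank [6+:1] = (word>>6) & 0x1 = 1
addr_hi [4+:2] = (word>>4) & 0x3 = 3  ←
seq [3+:1] = (word>>3) & 0x1 = 1
flags [1+:2] = (word>>1) & 0x3 = 0
tag [0+:1] = (word>>0) & 0x1 = 0

3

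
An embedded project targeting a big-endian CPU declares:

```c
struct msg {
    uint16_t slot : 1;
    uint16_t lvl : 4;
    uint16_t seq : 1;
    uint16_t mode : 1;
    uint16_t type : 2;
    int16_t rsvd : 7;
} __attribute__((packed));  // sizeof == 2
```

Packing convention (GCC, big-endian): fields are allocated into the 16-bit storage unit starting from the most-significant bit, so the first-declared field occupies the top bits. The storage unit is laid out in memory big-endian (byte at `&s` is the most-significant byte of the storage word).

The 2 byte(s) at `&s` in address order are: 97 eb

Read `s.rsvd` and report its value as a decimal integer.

[0]=0x97 [1]=0xeb (big-endian) → word 0x97eb
slot [15+:1] = (word>>15) & 0x1 = 1
lvl [11+:4] = (word>>11) & 0xf = 2
seq [10+:1] = (word>>10) & 0x1 = 1
mode [9+:1] = (word>>9) & 0x1 = 1
type [7+:2] = (word>>7) & 0x3 = 3
rsvd [0+:7] = (word>>0) & 0x7f = 107  ←
rsvd signed 7b, MSB=1: 107 - 128 = -21

-21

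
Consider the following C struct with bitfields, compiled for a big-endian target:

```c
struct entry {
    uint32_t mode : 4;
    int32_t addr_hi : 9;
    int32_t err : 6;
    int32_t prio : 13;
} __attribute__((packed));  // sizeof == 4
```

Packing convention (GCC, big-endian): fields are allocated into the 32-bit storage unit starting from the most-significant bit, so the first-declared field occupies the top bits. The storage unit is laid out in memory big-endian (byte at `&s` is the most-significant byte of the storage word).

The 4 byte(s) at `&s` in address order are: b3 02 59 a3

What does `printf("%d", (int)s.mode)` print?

11

[0]=0xb3 [1]=0x02 [2]=0x59 [3]=0xa3 (big-endian) → word 0xb30259a3
mode [28+:4] = (word>>28) & 0xf = 11  ←
addr_hi [19+:9] = (word>>19) & 0x1ff = 96
err [13+:6] = (word>>13) & 0x3f = 18
prio [0+:13] = (word>>0) & 0x1fff = 6563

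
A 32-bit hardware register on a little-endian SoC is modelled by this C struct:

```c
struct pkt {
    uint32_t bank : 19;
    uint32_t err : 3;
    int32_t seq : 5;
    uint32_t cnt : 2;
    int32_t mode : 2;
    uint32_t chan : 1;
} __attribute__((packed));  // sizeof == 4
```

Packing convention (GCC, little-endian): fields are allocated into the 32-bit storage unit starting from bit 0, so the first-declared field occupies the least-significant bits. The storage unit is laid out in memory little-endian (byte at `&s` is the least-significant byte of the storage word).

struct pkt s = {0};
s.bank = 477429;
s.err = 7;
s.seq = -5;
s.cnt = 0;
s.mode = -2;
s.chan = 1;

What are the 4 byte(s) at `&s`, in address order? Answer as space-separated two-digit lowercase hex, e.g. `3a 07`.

f5 48 ff c6

bank (19b) val=477429 bits=0x748f5 at bit 0: 0x000748f5
err (3b) val=7 bits=0x7 at bit 19: 0x003f48f5
seq (5b) val=-5 bits=0x1b at bit 22: 0x06ff48f5
cnt (2b) val=0 bits=0x0 at bit 27: 0x06ff48f5
mode (2b) val=-2 bits=0x2 at bit 29: 0x46ff48f5
chan (1b) val=1 bits=0x1 at bit 31: 0xc6ff48f5
word = 0xc6ff48f5 → little-endian bytes:
  [0]=0xf5  [1]=0x48  [2]=0xff  [3]=0xc6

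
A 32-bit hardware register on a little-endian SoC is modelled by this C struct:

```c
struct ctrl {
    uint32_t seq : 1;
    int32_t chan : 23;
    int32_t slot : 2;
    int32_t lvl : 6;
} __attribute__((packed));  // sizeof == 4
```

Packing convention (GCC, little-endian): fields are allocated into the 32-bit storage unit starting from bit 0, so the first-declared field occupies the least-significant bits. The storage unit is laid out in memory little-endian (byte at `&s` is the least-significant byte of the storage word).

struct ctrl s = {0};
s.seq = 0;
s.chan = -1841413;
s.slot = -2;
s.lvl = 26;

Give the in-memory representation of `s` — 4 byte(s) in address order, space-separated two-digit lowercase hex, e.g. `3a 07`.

seq:1 = 0 → 0x0 << 0 → word 0x00000000
chan:23 = -1841413 → 0x63e6fb << 1 → word 0x00c7cdf6
slot:2 = -2 → 0x2 << 24 → word 0x02c7cdf6
lvl:6 = 26 → 0x1a << 26 → word 0x6ac7cdf6
word = 0x6ac7cdf6 → little-endian bytes:
  [0]=0xf6  [1]=0xcd  [2]=0xc7  [3]=0x6a

f6 cd c7 6a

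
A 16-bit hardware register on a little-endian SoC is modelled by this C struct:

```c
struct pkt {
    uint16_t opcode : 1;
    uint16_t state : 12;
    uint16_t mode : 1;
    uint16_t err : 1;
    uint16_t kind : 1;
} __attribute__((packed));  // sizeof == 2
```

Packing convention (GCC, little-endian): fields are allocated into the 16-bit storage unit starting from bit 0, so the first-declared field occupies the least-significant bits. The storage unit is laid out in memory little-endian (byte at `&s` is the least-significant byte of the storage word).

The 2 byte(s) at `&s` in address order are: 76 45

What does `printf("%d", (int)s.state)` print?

699

[0]=0x76 [1]=0x45 (little-endian) → word 0x4576
opcode [0+:1] = (word>>0) & 0x1 = 0
state [1+:12] = (word>>1) & 0xfff = 699  ←
mode [13+:1] = (word>>13) & 0x1 = 0
err [14+:1] = (word>>14) & 0x1 = 1
kind [15+:1] = (word>>15) & 0x1 = 0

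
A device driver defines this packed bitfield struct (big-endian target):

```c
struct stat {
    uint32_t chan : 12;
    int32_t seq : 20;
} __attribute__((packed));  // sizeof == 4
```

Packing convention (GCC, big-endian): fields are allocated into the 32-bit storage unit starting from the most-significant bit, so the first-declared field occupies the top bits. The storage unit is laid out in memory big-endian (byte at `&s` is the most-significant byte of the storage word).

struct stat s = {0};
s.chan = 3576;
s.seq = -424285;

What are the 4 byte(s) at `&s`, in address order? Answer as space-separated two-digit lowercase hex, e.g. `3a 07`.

df 89 86 a3

chan (12b) val=3576 bits=0xdf8 at bit 20: 0xdf800000
seq (20b) val=-424285 bits=0x986a3 at bit 0: 0xdf8986a3
word = 0xdf8986a3 → big-endian bytes:
  [0]=0xdf  [1]=0x89  [2]=0x86  [3]=0xa3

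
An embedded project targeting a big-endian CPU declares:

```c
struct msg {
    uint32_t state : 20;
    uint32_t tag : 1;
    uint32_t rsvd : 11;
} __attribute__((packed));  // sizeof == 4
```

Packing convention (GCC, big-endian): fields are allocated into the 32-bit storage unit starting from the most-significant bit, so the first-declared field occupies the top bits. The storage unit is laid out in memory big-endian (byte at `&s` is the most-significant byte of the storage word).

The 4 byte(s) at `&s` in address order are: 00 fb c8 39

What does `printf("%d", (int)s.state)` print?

4028

[0]=0x00 [1]=0xfb [2]=0xc8 [3]=0x39 (big-endian) → word 0x00fbc839
state [12+:20] = (word>>12) & 0xfffff = 4028  ←
tag [11+:1] = (word>>11) & 0x1 = 1
rsvd [0+:11] = (word>>0) & 0x7ff = 57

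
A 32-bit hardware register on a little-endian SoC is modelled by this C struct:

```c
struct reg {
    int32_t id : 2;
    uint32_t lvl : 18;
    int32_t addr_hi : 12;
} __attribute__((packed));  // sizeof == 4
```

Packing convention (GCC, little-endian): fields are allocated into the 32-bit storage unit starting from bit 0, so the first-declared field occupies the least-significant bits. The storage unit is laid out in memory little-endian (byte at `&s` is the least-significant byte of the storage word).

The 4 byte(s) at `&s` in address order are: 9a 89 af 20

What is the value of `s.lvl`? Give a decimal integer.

[0]=0x9a [1]=0x89 [2]=0xaf [3]=0x20 (little-endian) → word 0x20af899a
id:2 @ bit 0 → (0x20af899a>>0)&0x3 = 0x2
lvl:18 @ bit 2 → (0x20af899a>>2)&0x3ffff = 0x3e266  ←
addr_hi:12 @ bit 20 → (0x20af899a>>20)&0xfff = 0x20a

254566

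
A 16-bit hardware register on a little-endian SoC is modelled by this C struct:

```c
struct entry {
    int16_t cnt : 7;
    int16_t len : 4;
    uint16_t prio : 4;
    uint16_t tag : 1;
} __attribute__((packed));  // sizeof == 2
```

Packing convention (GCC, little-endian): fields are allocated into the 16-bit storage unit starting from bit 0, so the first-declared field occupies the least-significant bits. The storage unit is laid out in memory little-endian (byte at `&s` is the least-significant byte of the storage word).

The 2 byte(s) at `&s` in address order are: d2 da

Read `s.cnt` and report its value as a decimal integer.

-46

[0]=0xd2 [1]=0xda (little-endian) → word 0xdad2
cnt [0+:7] = (word>>0) & 0x7f = 82  ←
len [7+:4] = (word>>7) & 0xf = 5
prio [11+:4] = (word>>11) & 0xf = 11
tag [15+:1] = (word>>15) & 0x1 = 1
cnt signed 7b, MSB=1: 82 - 128 = -46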